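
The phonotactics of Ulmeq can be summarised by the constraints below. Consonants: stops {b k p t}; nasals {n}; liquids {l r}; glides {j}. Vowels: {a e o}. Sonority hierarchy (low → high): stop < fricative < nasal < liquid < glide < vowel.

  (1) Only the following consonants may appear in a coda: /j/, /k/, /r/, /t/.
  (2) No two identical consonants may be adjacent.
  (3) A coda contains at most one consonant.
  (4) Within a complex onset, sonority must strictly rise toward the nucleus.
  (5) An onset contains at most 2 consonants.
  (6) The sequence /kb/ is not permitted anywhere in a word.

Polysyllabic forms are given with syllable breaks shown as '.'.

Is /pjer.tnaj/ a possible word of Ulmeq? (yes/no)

yes

/pjer.tnaj/ — σ1 onset /pj/ (1→5 rises), coda /r/ ok; σ2 onset /tn/ (1→3 rises), coda /j/ ok → well-formed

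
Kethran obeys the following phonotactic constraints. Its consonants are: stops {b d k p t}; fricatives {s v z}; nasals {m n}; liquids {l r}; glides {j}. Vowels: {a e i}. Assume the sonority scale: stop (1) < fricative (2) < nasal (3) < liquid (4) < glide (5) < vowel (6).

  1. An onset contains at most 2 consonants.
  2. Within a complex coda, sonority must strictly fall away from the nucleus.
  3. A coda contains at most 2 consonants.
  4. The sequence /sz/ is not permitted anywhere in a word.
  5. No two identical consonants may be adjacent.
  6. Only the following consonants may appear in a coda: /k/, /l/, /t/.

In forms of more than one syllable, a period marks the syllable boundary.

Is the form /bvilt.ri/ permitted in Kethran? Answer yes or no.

yes

/bvilt.ri/ — σ1 onset /bv/ (2C), coda /lt/ (4→1 falls) ok; σ2 onset /r/, coda /∅/ ok → permitted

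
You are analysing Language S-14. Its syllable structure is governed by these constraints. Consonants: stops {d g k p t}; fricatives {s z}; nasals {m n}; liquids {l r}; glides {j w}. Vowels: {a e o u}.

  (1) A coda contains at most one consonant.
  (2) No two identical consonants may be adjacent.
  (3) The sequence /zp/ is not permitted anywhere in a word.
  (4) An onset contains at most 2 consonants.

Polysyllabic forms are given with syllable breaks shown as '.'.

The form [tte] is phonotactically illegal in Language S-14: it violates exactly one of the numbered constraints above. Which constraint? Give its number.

2

[tte]: adjacent identical consonants /tt/.
This is a violation of constraint 2: "No two identical consonants may be adjacent."
The remaining constraints (1, 3, 4) are satisfied.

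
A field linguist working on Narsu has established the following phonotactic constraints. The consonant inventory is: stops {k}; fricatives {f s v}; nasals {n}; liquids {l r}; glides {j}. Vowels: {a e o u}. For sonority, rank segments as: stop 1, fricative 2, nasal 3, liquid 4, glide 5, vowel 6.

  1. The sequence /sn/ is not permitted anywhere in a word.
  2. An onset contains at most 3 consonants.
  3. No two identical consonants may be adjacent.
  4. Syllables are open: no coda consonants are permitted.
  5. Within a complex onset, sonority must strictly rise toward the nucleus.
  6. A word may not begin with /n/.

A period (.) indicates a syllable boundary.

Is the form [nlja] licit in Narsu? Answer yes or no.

no

[nlja] — violates constraint 6: word begins with /n/ → illicit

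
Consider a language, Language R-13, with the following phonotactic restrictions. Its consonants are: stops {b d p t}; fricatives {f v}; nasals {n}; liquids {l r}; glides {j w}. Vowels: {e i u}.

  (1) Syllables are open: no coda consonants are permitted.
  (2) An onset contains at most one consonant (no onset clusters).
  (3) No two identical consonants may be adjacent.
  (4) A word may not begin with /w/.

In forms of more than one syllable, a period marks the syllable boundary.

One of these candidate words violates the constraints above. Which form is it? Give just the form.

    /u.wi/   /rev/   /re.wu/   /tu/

/u.wi/ — σ1 onset /∅/, coda /∅/ ok; σ2 onset /w/, coda /∅/ ok → well-formed
/rev/ — violates constraint 1: syllable 1 coda /v/ has 1 consonant (> 0) → ill-formed
/re.wu/ — σ1 onset /r/, coda /∅/ ok; σ2 onset /w/, coda /∅/ ok → well-formed
/tu/ — σ1 onset /t/, coda /∅/ ok → well-formed

/rev/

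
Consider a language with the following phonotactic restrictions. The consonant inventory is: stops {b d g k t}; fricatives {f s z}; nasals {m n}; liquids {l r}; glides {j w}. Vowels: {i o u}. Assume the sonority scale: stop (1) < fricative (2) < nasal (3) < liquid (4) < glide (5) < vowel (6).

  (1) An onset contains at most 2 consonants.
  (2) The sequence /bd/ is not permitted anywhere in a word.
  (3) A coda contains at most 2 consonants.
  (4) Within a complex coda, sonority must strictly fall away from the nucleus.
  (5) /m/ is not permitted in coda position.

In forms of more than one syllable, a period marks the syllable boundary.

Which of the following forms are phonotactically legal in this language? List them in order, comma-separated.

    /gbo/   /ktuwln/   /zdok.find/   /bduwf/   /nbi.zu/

/gbo/ — σ1 onset /gb/ (2C), coda /∅/ ok → phonotactically legal
/ktuwln/ — violates constraint 3: syllable 1 coda /wln/ has 3 consonants (> 2) → phonotactically illegal
/zdok.find/ — σ1 onset /zd/ (2C), coda /k/ ok; σ2 onset /f/, coda /nd/ (3→1 falls) ok → phonotactically legal
/bduwf/ — violates constraint 2: contains banned sequence /bd/ → phonotactically illegal
/nbi.zu/ — σ1 onset /nb/ (2C), coda /∅/ ok; σ2 onset /z/, coda /∅/ ok → phonotactically legal

/gbo/, /zdok.find/, /nbi.zu/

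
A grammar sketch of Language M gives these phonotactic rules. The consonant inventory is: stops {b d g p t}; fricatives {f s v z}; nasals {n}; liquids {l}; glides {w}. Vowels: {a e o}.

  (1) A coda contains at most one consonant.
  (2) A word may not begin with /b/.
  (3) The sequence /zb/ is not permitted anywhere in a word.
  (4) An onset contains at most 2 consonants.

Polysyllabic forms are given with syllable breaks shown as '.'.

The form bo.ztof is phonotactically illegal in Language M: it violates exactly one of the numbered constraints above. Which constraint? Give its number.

2

bo.ztof: word begins with /b/.
This is a violation of constraint 2: "A word may not begin with /b/."
The remaining constraints (1, 3, 4) are satisfied.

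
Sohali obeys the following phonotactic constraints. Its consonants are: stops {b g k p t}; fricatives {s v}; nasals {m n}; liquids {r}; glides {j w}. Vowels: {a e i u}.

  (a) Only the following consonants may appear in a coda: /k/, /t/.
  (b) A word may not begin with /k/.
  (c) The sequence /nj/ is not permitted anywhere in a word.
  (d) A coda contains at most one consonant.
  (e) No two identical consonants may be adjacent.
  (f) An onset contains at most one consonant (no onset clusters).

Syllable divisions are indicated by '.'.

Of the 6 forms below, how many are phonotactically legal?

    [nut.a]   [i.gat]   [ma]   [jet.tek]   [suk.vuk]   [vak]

5

[nut.a] — σ1 onset /n/, coda /t/ ok; σ2 onset /∅/, coda /∅/ ok → phonotactically legal
[i.gat] — σ1 onset /∅/, coda /∅/ ok; σ2 onset /g/, coda /t/ ok → phonotactically legal
[ma] — σ1 onset /m/, coda /∅/ ok → phonotactically legal
[jet.tek] — violates constraint (e): adjacent identical consonants /tt/ → phonotactically illegal
[suk.vuk] — σ1 onset /s/, coda /k/ ok; σ2 onset /v/, coda /k/ ok → phonotactically legal
[vak] — σ1 onset /v/, coda /k/ ok → phonotactically legal
Phonotactically legal: [nut.a], [i.gat], [ma], [suk.vuk], [vak] → 5.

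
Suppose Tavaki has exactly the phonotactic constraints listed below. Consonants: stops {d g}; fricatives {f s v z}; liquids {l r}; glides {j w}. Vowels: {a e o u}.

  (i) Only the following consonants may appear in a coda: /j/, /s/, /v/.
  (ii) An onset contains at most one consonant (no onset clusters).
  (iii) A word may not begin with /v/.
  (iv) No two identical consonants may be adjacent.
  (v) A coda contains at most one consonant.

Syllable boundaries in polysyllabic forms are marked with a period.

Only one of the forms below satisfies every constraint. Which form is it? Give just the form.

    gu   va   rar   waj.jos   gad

gu — σ1 onset /g/, coda /∅/ ok → phonotactically legal
va — violates constraint (iii): word begins with /v/ → phonotactically illegal
rar — violates constraint (i): syllable 1 coda contains /r/, which is not a licensed coda consonant → phonotactically illegal
waj.jos — violates constraint (iv): adjacent identical consonants /jj/ → phonotactically illegal
gad — violates constraint (i): syllable 1 coda contains /d/, which is not a licensed coda consonant → phonotactically illegal

gu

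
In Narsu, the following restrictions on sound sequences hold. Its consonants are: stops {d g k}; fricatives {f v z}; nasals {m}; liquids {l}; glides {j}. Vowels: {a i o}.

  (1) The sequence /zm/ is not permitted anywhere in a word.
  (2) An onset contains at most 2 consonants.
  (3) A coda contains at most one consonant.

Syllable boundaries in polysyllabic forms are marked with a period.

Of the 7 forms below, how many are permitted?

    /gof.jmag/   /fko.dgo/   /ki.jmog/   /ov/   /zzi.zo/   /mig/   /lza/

/gof.jmag/ — σ1 onset /g/, coda /f/ ok; σ2 onset /jm/ (2C), coda /g/ ok → permitted
/fko.dgo/ — σ1 onset /fk/ (2C), coda /∅/ ok; σ2 onset /dg/ (2C), coda /∅/ ok → permitted
/ki.jmog/ — σ1 onset /k/, coda /∅/ ok; σ2 onset /jm/ (2C), coda /g/ ok → permitted
/ov/ — σ1 onset /∅/, coda /v/ ok → permitted
/zzi.zo/ — σ1 onset /zz/ (2C), coda /∅/ ok; σ2 onset /z/, coda /∅/ ok → permitted
/mig/ — σ1 onset /m/, coda /g/ ok → permitted
/lza/ — σ1 onset /lz/ (2C), coda /∅/ ok → permitted
Permitted: /gof.jmag/, /fko.dgo/, /ki.jmog/, /ov/, /zzi.zo/, /mig/, /lza/ → 7.

7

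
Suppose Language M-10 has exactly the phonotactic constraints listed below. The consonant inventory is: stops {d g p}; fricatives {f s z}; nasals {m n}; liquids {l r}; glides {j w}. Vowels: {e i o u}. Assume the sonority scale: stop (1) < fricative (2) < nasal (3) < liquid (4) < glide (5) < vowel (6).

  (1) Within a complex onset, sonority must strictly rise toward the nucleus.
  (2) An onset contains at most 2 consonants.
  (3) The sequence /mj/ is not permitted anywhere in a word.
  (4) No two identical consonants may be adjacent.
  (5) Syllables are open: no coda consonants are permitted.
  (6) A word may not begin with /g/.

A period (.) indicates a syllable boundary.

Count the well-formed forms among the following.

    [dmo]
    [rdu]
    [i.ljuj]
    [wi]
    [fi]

3

[dmo] — σ1 onset /dm/ (1→3 rises), coda /∅/ ok → well-formed
[rdu] — violates constraint 1: syllable 1 onset /rd/: /r/ (liquid, 4) → /d/ (stop, 1) does not rise → ill-formed
[i.ljuj] — violates constraint 5: syllable 2 coda /j/ has 1 consonant (> 0) → ill-formed
[wi] — σ1 onset /w/, coda /∅/ ok → well-formed
[fi] — σ1 onset /f/, coda /∅/ ok → well-formed
Well-formed: [dmo], [wi], [fi] → 3.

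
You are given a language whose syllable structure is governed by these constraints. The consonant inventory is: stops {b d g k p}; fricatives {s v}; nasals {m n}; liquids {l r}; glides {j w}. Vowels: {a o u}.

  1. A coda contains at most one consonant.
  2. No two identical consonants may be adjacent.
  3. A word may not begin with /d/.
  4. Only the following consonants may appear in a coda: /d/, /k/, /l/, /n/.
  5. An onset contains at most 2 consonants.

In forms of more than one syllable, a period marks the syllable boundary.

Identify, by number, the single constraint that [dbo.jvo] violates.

3

[dbo.jvo]: word begins with /d/.
This is a violation of constraint 3: "A word may not begin with /d/."
The remaining constraints (1, 2, 4, 5) are satisfied.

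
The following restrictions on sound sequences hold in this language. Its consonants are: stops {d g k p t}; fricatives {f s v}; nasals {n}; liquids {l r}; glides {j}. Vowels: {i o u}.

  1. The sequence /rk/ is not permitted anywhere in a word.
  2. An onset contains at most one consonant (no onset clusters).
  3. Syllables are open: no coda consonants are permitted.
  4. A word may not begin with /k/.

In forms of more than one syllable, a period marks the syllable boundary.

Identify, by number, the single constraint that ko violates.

ko: word begins with /k/.
This is a violation of constraint 4: "A word may not begin with /k/."
The remaining constraints (1, 2, 3) are satisfied.

4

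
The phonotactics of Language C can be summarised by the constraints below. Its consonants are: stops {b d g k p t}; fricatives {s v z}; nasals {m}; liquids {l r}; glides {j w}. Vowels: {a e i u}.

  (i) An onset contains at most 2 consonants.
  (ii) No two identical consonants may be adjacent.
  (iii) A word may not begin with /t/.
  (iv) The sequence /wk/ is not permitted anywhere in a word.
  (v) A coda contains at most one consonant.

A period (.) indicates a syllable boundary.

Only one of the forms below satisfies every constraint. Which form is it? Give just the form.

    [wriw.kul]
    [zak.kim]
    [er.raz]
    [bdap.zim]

[bdap.zim]

[wriw.kul] — violates constraint (iv): contains banned sequence /wk/ → ill-formed
[zak.kim] — violates constraint (ii): adjacent identical consonants /kk/ → ill-formed
[er.raz] — violates constraint (ii): adjacent identical consonants /rr/ → ill-formed
[bdap.zim] — σ1 onset /bd/ (2C), coda /p/ ok; σ2 onset /z/, coda /m/ ok → well-formed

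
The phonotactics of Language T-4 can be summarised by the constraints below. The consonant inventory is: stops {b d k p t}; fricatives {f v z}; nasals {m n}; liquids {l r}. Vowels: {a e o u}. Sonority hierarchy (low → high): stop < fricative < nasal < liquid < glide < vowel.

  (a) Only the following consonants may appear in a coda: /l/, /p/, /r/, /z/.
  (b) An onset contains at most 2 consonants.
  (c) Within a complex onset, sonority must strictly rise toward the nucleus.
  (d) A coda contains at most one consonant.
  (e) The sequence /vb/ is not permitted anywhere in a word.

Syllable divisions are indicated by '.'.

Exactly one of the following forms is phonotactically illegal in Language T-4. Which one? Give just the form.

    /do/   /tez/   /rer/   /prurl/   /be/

/prurl/

/do/ — σ1 onset /d/, coda /∅/ ok → phonotactically legal
/tez/ — σ1 onset /t/, coda /z/ ok → phonotactically legal
/rer/ — σ1 onset /r/, coda /r/ ok → phonotactically legal
/prurl/ — violates constraint (d): syllable 1 coda /rl/ has 2 consonants (> 1) → phonotactically illegal
/be/ — σ1 onset /b/, coda /∅/ ok → phonotactically legal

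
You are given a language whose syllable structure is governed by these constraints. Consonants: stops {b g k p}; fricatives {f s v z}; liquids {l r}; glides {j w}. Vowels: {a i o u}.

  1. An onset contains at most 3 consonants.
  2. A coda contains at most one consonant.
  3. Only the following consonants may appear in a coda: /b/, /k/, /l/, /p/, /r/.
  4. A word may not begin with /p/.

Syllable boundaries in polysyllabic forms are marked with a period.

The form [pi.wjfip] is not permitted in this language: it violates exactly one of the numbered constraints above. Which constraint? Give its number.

[pi.wjfip]: word begins with /p/.
This is a violation of constraint 4: "A word may not begin with /p/."
The remaining constraints (1, 2, 3) are satisfied.

4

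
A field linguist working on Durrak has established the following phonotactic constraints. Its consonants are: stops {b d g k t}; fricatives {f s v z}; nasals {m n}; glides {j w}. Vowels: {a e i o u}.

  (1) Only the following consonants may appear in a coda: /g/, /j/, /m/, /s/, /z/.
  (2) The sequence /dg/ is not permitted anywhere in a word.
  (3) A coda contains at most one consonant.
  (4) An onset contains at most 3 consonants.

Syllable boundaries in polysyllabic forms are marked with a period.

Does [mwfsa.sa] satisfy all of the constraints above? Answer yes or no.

[mwfsa.sa] — violates constraint 4: syllable 1 onset /mwfs/ has 4 consonants (> 3) → phonotactically illegal

no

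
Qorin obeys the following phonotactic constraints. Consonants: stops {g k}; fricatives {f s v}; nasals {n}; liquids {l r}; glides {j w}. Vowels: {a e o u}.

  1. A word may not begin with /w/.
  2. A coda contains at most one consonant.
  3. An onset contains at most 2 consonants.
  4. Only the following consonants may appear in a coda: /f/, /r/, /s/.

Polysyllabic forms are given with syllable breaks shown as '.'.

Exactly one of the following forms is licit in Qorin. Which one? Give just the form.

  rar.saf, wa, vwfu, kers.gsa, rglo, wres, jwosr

rar.saf — σ1 onset /r/, coda /r/ ok; σ2 onset /s/, coda /f/ ok → licit
wa — violates constraint 1: word begins with /w/ → illicit
vwfu — violates constraint 3: syllable 1 onset /vwf/ has 3 consonants (> 2) → illicit
kers.gsa — violates constraint 2: syllable 1 coda /rs/ has 2 consonants (> 1) → illicit
rglo — violates constraint 3: syllable 1 onset /rgl/ has 3 consonants (> 2) → illicit
wres — violates constraint 1: word begins with /w/ → illicit
jwosr — violates constraint 2: syllable 1 coda /sr/ has 2 consonants (> 1) → illicit

rar.saf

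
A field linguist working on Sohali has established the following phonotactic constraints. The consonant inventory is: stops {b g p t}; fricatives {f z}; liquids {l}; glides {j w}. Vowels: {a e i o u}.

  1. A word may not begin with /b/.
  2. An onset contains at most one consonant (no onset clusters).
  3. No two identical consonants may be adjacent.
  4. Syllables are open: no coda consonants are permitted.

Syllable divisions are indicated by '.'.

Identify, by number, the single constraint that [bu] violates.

[bu]: word begins with /b/.
This is a violation of constraint 1: "A word may not begin with /b/."
The remaining constraints (2, 3, 4) are satisfied.

1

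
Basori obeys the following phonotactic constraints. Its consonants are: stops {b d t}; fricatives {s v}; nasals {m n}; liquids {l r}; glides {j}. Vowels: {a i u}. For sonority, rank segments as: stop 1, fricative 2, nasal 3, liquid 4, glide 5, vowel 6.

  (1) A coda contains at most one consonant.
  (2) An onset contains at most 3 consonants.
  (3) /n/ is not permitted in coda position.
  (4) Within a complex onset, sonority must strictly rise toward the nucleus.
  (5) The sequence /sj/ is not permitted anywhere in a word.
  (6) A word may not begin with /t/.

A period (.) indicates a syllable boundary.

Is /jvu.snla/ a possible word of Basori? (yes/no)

no

/jvu.snla/ — violates constraint 4: syllable 1 onset /jv/: /j/ (glide, 5) → /v/ (fricative, 2) does not rise → ill-formed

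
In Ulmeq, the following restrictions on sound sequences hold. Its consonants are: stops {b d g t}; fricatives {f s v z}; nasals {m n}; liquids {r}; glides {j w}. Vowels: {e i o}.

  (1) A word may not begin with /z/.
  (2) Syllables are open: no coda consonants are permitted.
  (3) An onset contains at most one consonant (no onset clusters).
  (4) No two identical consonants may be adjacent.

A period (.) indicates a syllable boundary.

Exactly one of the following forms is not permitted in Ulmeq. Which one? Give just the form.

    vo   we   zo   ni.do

vo — σ1 onset /v/, coda /∅/ ok → permitted
we — σ1 onset /w/, coda /∅/ ok → permitted
zo — violates constraint 1: word begins with /z/ → not permitted
ni.do — σ1 onset /n/, coda /∅/ ok; σ2 onset /d/, coda /∅/ ok → permitted

zo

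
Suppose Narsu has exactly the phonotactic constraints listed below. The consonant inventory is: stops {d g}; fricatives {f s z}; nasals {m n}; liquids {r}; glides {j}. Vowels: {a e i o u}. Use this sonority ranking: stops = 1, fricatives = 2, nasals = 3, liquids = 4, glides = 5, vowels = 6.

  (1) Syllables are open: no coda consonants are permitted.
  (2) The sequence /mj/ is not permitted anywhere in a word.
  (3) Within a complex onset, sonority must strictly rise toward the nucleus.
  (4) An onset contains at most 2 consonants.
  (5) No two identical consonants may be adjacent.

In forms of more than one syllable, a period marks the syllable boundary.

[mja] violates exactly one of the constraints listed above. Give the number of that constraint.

[mja]: contains banned sequence /mj/.
This is a violation of constraint 2: "The sequence /mj/ is not permitted anywhere in a word."
The remaining constraints (1, 3, 4, 5) are satisfied.

2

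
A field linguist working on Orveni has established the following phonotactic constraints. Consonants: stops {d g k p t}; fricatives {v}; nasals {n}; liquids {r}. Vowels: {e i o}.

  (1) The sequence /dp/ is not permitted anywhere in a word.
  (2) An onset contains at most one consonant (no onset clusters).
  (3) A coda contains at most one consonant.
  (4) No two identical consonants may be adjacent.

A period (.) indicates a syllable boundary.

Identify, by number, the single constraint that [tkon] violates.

[tkon]: syllable 1 onset /tk/ has 2 consonants (> 1).
This is a violation of constraint 2: "An onset contains at most one consonant (no onset clusters)."
The remaining constraints (1, 3, 4) are satisfied.

2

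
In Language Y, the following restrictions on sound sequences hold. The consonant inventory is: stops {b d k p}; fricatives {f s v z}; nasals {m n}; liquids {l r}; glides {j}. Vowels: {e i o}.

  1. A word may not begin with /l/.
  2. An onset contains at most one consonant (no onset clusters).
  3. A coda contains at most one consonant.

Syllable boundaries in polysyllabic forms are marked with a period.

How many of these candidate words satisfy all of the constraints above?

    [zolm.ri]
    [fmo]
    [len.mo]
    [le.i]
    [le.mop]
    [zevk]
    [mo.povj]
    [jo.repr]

0

[zolm.ri] — violates constraint 3: syllable 1 coda /lm/ has 2 consonants (> 1) → not permitted
[fmo] — violates constraint 2: syllable 1 onset /fm/ has 2 consonants (> 1) → not permitted
[len.mo] — violates constraint 1: word begins with /l/ → not permitted
[le.i] — violates constraint 1: word begins with /l/ → not permitted
[le.mop] — violates constraint 1: word begins with /l/ → not permitted
[zevk] — violates constraint 3: syllable 1 coda /vk/ has 2 consonants (> 1) → not permitted
[mo.povj] — violates constraint 3: syllable 2 coda /vj/ has 2 consonants (> 1) → not permitted
[jo.repr] — violates constraint 3: syllable 2 coda /pr/ has 2 consonants (> 1) → not permitted
No form is permitted → 0.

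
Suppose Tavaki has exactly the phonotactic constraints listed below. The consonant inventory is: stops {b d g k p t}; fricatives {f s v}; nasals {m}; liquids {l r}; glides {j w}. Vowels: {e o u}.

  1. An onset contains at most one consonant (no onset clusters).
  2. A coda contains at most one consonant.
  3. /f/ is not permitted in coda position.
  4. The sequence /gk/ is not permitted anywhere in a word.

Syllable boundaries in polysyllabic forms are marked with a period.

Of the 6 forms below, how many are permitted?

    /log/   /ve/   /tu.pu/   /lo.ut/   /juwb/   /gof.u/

/log/ — σ1 onset /l/, coda /g/ ok → permitted
/ve/ — σ1 onset /v/, coda /∅/ ok → permitted
/tu.pu/ — σ1 onset /t/, coda /∅/ ok; σ2 onset /p/, coda /∅/ ok → permitted
/lo.ut/ — σ1 onset /l/, coda /∅/ ok; σ2 onset /∅/, coda /t/ ok → permitted
/juwb/ — violates constraint 2: syllable 1 coda /wb/ has 2 consonants (> 1) → not permitted
/gof.u/ — violates constraint 3: syllable 1 coda contains /f/ → not permitted
Permitted: /log/, /ve/, /tu.pu/, /lo.ut/ → 4.

4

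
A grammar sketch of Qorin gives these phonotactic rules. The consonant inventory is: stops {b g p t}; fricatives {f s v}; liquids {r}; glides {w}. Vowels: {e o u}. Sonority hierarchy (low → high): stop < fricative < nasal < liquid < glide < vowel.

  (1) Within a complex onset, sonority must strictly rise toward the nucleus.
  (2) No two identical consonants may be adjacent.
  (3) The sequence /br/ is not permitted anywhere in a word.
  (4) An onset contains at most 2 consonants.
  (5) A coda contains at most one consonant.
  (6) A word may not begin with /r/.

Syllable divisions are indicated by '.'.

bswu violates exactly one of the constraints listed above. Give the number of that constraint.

4

bswu: syllable 1 onset /bsw/ has 3 consonants (> 2).
This is a violation of constraint 4: "An onset contains at most 2 consonants."
The remaining constraints (1, 2, 3, 5, 6) are satisfied.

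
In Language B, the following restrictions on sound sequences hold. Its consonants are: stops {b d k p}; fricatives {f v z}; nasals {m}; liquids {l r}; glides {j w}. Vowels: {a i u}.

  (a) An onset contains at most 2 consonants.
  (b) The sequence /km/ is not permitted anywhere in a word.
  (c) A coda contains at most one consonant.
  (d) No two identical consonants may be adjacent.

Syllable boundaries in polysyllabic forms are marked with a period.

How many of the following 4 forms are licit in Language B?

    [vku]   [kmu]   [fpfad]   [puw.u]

[vku] — σ1 onset /vk/ (2C), coda /∅/ ok → licit
[kmu] — violates constraint (b): contains banned sequence /km/ → illicit
[fpfad] — violates constraint (a): syllable 1 onset /fpf/ has 3 consonants (> 2) → illicit
[puw.u] — σ1 onset /p/, coda /w/ ok; σ2 onset /∅/, coda /∅/ ok → licit
Licit: [vku], [puw.u] → 2.

2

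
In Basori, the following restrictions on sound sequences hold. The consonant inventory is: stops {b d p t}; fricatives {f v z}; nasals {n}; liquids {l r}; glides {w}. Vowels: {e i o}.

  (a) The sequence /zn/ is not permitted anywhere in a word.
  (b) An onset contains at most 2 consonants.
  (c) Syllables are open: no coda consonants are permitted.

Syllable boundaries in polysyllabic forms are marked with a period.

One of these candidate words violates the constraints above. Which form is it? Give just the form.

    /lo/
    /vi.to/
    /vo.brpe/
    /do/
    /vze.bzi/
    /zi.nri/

/vo.brpe/

/lo/ — σ1 onset /l/, coda /∅/ ok → licit
/vi.to/ — σ1 onset /v/, coda /∅/ ok; σ2 onset /t/, coda /∅/ ok → licit
/vo.brpe/ — violates constraint (b): syllable 2 onset /brp/ has 3 consonants (> 2) → illicit
/do/ — σ1 onset /d/, coda /∅/ ok → licit
/vze.bzi/ — σ1 onset /vz/ (2C), coda /∅/ ok; σ2 onset /bz/ (2C), coda /∅/ ok → licit
/zi.nri/ — σ1 onset /z/, coda /∅/ ok; σ2 onset /nr/ (2C), coda /∅/ ok → licit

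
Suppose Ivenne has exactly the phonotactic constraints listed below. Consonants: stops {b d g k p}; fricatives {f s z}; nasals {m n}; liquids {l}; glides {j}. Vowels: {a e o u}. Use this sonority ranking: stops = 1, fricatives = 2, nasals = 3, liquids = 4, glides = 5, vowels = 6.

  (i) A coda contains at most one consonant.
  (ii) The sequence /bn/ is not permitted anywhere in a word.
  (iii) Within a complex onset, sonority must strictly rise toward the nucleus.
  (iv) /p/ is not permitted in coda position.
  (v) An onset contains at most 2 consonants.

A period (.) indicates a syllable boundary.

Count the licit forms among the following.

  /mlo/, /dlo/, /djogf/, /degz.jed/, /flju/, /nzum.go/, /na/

3

/mlo/ — σ1 onset /ml/ (3→4 rises), coda /∅/ ok → licit
/dlo/ — σ1 onset /dl/ (1→4 rises), coda /∅/ ok → licit
/djogf/ — violates constraint (i): syllable 1 coda /gf/ has 2 consonants (> 1) → illicit
/degz.jed/ — violates constraint (i): syllable 1 coda /gz/ has 2 consonants (> 1) → illicit
/flju/ — violates constraint (v): syllable 1 onset /flj/ has 3 consonants (> 2) → illicit
/nzum.go/ — violates constraint (iii): syllable 1 onset /nz/: /n/ (nasal, 3) → /z/ (fricative, 2) does not rise → illicit
/na/ — σ1 onset /n/, coda /∅/ ok → licit
Licit: /mlo/, /dlo/, /na/ → 3.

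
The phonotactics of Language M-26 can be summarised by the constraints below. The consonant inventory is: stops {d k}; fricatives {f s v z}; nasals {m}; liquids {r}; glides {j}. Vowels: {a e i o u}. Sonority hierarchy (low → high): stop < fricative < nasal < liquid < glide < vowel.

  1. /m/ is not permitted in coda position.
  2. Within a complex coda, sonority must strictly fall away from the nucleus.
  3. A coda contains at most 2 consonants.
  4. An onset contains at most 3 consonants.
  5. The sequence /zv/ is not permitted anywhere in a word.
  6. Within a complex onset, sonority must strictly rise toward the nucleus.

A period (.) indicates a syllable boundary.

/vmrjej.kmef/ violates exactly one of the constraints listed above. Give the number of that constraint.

/vmrjej.kmef/: syllable 1 onset /vmrj/ has 4 consonants (> 3).
This is a violation of constraint 4: "An onset contains at most 3 consonants."
The remaining constraints (1, 2, 3, 5, 6) are satisfied.

4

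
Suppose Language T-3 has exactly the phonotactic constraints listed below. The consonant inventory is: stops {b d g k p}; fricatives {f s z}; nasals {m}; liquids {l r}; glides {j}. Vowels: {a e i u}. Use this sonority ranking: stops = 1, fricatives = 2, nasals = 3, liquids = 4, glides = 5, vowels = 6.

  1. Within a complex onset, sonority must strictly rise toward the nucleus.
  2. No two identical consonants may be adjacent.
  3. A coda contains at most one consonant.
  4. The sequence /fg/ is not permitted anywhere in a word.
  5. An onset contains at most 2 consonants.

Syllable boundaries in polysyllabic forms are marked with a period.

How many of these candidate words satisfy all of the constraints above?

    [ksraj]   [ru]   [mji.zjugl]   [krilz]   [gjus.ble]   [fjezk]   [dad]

[ksraj] — violates constraint 5: syllable 1 onset /ksr/ has 3 consonants (> 2) → illicit
[ru] — σ1 onset /r/, coda /∅/ ok → licit
[mji.zjugl] — violates constraint 3: syllable 2 coda /gl/ has 2 consonants (> 1) → illicit
[krilz] — violates constraint 3: syllable 1 coda /lz/ has 2 consonants (> 1) → illicit
[gjus.ble] — σ1 onset /gj/ (1→5 rises), coda /s/ ok; σ2 onset /bl/ (1→4 rises), coda /∅/ ok → licit
[fjezk] — violates constraint 3: syllable 1 coda /zk/ has 2 consonants (> 1) → illicit
[dad] — σ1 onset /d/, coda /d/ ok → licit
Licit: [ru], [gjus.ble], [dad] → 3.

3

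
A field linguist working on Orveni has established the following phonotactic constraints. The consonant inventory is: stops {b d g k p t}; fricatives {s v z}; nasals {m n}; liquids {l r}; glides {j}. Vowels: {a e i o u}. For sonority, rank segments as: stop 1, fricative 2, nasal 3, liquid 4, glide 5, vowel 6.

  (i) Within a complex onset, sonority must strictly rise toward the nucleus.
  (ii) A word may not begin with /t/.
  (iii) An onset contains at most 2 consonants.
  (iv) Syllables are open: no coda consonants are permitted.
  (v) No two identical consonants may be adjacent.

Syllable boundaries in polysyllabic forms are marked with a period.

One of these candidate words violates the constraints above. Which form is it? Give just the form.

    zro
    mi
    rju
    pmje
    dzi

zro — σ1 onset /zr/ (2→4 rises), coda /∅/ ok → phonotactically legal
mi — σ1 onset /m/, coda /∅/ ok → phonotactically legal
rju — σ1 onset /rj/ (4→5 rises), coda /∅/ ok → phonotactically legal
pmje — violates constraint (iii): syllable 1 onset /pmj/ has 3 consonants (> 2) → phonotactically illegal
dzi — σ1 onset /dz/ (1→2 rises), coda /∅/ ok → phonotactically legal

pmje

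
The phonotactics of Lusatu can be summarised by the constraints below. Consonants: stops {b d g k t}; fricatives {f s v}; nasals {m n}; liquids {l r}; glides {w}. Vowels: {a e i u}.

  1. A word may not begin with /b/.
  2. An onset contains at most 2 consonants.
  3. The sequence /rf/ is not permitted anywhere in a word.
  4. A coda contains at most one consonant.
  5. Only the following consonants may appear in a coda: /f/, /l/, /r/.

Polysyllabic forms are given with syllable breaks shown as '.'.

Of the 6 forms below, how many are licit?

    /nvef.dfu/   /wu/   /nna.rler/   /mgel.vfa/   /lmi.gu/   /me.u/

6

/nvef.dfu/ — σ1 onset /nv/ (2C), coda /f/ ok; σ2 onset /df/ (2C), coda /∅/ ok → licit
/wu/ — σ1 onset /w/, coda /∅/ ok → licit
/nna.rler/ — σ1 onset /nn/ (2C), coda /∅/ ok; σ2 onset /rl/ (2C), coda /r/ ok → licit
/mgel.vfa/ — σ1 onset /mg/ (2C), coda /l/ ok; σ2 onset /vf/ (2C), coda /∅/ ok → licit
/lmi.gu/ — σ1 onset /lm/ (2C), coda /∅/ ok; σ2 onset /g/, coda /∅/ ok → licit
/me.u/ — σ1 onset /m/, coda /∅/ ok; σ2 onset /∅/, coda /∅/ ok → licit
Licit: /nvef.dfu/, /wu/, /nna.rler/, /mgel.vfa/, /lmi.gu/, /me.u/ → 6.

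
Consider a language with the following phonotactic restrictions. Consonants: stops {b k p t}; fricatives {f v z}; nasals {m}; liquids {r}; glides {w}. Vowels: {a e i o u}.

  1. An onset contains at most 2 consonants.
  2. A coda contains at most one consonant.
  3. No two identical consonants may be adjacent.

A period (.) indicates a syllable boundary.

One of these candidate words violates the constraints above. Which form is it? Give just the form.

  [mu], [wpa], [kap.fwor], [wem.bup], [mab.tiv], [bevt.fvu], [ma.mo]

[mu] — σ1 onset /m/, coda /∅/ ok → phonotactically legal
[wpa] — σ1 onset /wp/ (2C), coda /∅/ ok → phonotactically legal
[kap.fwor] — σ1 onset /k/, coda /p/ ok; σ2 onset /fw/ (2C), coda /r/ ok → phonotactically legal
[wem.bup] — σ1 onset /w/, coda /m/ ok; σ2 onset /b/, coda /p/ ok → phonotactically legal
[mab.tiv] — σ1 onset /m/, coda /b/ ok; σ2 onset /t/, coda /v/ ok → phonotactically legal
[bevt.fvu] — violates constraint 2: syllable 1 coda /vt/ has 2 consonants (> 1) → phonotactically illegal
[ma.mo] — σ1 onset /m/, coda /∅/ ok; σ2 onset /m/, coda /∅/ ok → phonotactically legal

[bevt.fvu]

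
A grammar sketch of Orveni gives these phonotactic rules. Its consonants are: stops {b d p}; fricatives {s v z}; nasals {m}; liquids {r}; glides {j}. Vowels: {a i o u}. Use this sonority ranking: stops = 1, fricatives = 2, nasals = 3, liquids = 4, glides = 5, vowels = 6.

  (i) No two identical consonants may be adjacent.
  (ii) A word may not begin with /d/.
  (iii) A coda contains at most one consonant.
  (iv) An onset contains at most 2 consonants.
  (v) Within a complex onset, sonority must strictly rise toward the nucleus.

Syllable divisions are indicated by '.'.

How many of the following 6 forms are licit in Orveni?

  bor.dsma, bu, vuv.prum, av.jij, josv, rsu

3

bor.dsma — violates constraint (iv): syllable 2 onset /dsm/ has 3 consonants (> 2) → illicit
bu — σ1 onset /b/, coda /∅/ ok → licit
vuv.prum — σ1 onset /v/, coda /v/ ok; σ2 onset /pr/ (1→4 rises), coda /m/ ok → licit
av.jij — σ1 onset /∅/, coda /v/ ok; σ2 onset /j/, coda /j/ ok → licit
josv — violates constraint (iii): syllable 1 coda /sv/ has 2 consonants (> 1) → illicit
rsu — violates constraint (v): syllable 1 onset /rs/: /r/ (liquid, 4) → /s/ (fricative, 2) does not rise → illicit
Licit: bu, vuv.prum, av.jij → 3.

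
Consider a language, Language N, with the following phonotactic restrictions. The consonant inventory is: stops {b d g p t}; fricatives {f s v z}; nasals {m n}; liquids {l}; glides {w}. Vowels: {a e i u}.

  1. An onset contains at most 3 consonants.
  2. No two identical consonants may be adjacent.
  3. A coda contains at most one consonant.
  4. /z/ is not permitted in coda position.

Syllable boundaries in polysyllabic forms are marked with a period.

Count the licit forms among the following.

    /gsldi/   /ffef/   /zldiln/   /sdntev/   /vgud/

1

/gsldi/ — violates constraint 1: syllable 1 onset /gsld/ has 4 consonants (> 3) → illicit
/ffef/ — violates constraint 2: adjacent identical consonants /ff/ → illicit
/zldiln/ — violates constraint 3: syllable 1 coda /ln/ has 2 consonants (> 1) → illicit
/sdntev/ — violates constraint 1: syllable 1 onset /sdnt/ has 4 consonants (> 3) → illicit
/vgud/ — σ1 onset /vg/ (2C), coda /d/ ok → licit
Licit: /vgud/ → 1.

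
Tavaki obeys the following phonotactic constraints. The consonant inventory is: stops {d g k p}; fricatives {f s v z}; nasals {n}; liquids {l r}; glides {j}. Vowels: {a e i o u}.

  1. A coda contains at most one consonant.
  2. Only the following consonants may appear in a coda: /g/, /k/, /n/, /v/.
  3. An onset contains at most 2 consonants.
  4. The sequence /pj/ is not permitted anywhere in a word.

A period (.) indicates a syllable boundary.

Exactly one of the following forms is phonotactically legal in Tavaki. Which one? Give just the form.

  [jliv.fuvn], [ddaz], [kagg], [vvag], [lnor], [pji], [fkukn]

[jliv.fuvn] — violates constraint 1: syllable 2 coda /vn/ has 2 consonants (> 1) → phonotactically illegal
[ddaz] — violates constraint 2: syllable 1 coda contains /z/, which is not a licensed coda consonant → phonotactically illegal
[kagg] — violates constraint 1: syllable 1 coda /gg/ has 2 consonants (> 1) → phonotactically illegal
[vvag] — σ1 onset /vv/ (2C), coda /g/ ok → phonotactically legal
[lnor] — violates constraint 2: syllable 1 coda contains /r/, which is not a licensed coda consonant → phonotactically illegal
[pji] — violates constraint 4: contains banned sequence /pj/ → phonotactically illegal
[fkukn] — violates constraint 1: syllable 1 coda /kn/ has 2 consonants (> 1) → phonotactically illegal

[vvag]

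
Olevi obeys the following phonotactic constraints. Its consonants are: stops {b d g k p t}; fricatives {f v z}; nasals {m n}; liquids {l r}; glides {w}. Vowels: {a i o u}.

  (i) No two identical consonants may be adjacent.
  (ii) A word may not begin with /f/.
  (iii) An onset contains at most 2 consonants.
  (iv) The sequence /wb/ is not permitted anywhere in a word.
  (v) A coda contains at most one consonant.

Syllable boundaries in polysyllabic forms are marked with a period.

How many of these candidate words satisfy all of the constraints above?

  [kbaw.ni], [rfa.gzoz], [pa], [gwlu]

3

[kbaw.ni] — σ1 onset /kb/ (2C), coda /w/ ok; σ2 onset /n/, coda /∅/ ok → permitted
[rfa.gzoz] — σ1 onset /rf/ (2C), coda /∅/ ok; σ2 onset /gz/ (2C), coda /z/ ok → permitted
[pa] — σ1 onset /p/, coda /∅/ ok → permitted
[gwlu] — violates constraint (iii): syllable 1 onset /gwl/ has 3 consonants (> 2) → not permitted
Permitted: [kbaw.ni], [rfa.gzoz], [pa] → 3.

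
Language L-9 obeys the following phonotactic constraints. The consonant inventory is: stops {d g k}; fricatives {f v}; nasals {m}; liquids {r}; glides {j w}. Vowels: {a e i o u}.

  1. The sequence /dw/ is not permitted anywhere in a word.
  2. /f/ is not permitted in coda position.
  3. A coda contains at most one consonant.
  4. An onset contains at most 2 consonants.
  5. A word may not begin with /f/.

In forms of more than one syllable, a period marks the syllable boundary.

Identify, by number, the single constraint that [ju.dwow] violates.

[ju.dwow]: contains banned sequence /dw/.
This is a violation of constraint 1: "The sequence /dw/ is not permitted anywhere in a word."
The remaining constraints (2, 3, 4, 5) are satisfied.

1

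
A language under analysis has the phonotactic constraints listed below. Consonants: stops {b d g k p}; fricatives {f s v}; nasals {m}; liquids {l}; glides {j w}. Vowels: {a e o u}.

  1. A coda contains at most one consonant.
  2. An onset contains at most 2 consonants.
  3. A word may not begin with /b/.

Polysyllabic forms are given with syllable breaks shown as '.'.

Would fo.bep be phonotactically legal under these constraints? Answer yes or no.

fo.bep — σ1 onset /f/, coda /∅/ ok; σ2 onset /b/, coda /p/ ok → phonotactically legal

yes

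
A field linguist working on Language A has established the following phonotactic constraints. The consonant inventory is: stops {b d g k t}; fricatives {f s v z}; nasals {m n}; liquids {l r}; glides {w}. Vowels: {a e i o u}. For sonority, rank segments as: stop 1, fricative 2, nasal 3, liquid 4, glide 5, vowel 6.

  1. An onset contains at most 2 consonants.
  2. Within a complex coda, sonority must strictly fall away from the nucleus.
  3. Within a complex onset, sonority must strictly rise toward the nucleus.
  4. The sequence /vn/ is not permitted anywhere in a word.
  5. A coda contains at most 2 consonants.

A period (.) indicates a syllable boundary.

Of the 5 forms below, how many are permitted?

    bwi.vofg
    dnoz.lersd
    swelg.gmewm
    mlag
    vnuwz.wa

bwi.vofg — σ1 onset /bw/ (1→5 rises), coda /∅/ ok; σ2 onset /v/, coda /fg/ (2→1 falls) ok → permitted
dnoz.lersd — violates constraint 5: syllable 2 coda /rsd/ has 3 consonants (> 2) → not permitted
swelg.gmewm — σ1 onset /sw/ (2→5 rises), coda /lg/ (4→1 falls) ok; σ2 onset /gm/ (1→3 rises), coda /wm/ (5→3 falls) ok → permitted
mlag — σ1 onset /ml/ (3→4 rises), coda /g/ ok → permitted
vnuwz.wa — violates constraint 4: contains banned sequence /vn/ → not permitted
Permitted: bwi.vofg, swelg.gmewm, mlag → 3.

3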